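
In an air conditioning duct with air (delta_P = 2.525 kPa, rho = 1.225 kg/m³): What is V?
Formula: V = \sqrt{\frac{2 \Delta P}{\rho}}
V = √(2·(2.525·1000)/1.225) = 64.21 m/s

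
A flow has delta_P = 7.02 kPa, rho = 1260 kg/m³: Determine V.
Formula: V = \sqrt{\frac{2 \Delta P}{\rho}}
V = √(2·(7.02·1000)/1260) = 3.338 m/s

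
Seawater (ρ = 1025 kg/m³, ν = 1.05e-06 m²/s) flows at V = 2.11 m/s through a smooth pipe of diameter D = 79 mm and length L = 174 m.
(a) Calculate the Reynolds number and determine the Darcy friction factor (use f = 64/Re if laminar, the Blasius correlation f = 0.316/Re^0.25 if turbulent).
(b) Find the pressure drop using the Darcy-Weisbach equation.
(a) Re = V·D/ν = 2.11·0.079/1.05e-06 = 158750 → turbulent (Re > 4000); f = 0.316/Re^0.25 = 0.316/158750^0.25 = 0.015831 (Blasius is strictly valid for Re ≲ 1e5; used here as the smooth-pipe estimate the problem specifies)
(b) Darcy-Weisbach: ΔP = f·(L/D)·½ρV²/1000 = 0.015831·(174/0.079)·½·1025·2.11²/1000 = 79.56 kPa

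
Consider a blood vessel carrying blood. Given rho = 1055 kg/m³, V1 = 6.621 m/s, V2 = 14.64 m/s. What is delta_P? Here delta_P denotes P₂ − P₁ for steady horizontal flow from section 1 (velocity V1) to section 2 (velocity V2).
Formula: \Delta P = \frac{1}{2} \rho (V_1^2 - V_2^2)
delta_P = 0.5·1055·(6.621² − 14.64²)/1000 = -89.93 kPa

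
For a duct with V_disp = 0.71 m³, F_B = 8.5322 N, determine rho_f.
Formula: F_B = \rho_f g V_{disp}
Substituting knowns: 8.5322 = rho_f·9.81·0.71
Solving for rho_f: rho_f = 8.5322/(9.81·0.71) = 1.225 kg/m³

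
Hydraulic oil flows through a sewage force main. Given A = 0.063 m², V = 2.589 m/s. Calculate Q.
Formula: Q = A V
Q = 0.063·2.589·1000 = 163.1 L/s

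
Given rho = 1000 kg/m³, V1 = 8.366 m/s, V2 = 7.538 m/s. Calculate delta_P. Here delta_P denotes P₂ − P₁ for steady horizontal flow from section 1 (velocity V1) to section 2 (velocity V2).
Formula: \Delta P = \frac{1}{2} \rho (V_1^2 - V_2^2)
delta_P = 0.5·1000·(8.366² − 7.538²)/1000 = 6.584 kPa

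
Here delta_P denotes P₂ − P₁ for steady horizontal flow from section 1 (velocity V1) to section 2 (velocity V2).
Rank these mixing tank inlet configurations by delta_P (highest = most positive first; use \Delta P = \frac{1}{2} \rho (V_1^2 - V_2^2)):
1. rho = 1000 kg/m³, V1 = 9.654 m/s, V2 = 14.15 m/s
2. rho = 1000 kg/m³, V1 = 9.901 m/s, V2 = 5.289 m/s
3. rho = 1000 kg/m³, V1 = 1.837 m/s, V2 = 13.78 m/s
Case 1: delta_P = -53.51 kPa
Case 2: delta_P = 35.03 kPa
Case 3: delta_P = -93.26 kPa
Ranking (highest first): 2, 1, 3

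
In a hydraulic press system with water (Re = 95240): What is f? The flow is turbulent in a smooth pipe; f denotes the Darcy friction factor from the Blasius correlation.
Formula: f = \frac{0.316}{Re^{0.25}}
f = 0.316/95240^0.25 = 0.01799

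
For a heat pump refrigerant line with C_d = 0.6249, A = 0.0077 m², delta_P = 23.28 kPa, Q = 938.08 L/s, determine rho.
Formula: Q = C_d A \sqrt{\frac{2 \Delta P}{\rho}}
Substituting knowns: 938.08 = 0.6249·0.0077·√(2·(23.28·1000)/rho)·1000
Solving for rho: rho = 2·(23.28·1000)/((938.08/1000)/(0.6249·0.0077))² = 1.225 kg/m³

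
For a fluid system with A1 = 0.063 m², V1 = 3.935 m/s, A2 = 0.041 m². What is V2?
Formula: V_2 = \frac{A_1 V_1}{A_2}
V2 = 0.063·3.935/0.041 = 6.046 m/s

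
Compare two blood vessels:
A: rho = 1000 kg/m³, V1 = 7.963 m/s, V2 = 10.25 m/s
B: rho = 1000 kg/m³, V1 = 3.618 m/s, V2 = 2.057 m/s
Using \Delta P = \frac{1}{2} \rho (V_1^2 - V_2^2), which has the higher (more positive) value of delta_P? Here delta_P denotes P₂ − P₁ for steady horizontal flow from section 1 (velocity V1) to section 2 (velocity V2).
delta_P(A) = -20.83 kPa, delta_P(B) = 4.429 kPa. Answer: B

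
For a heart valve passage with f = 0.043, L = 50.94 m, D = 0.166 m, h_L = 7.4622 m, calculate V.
Formula: h_L = f \frac{L}{D} \frac{V^2}{2g}
Substituting knowns: 7.4622 = 0.043·(50.94/0.166)·V²/(2·9.81)
Solving for V: V = √(7.4622·2·9.81/(0.043·(50.94/0.166))) = 3.331 m/s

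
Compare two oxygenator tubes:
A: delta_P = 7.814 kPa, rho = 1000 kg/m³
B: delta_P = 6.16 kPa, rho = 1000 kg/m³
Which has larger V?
V(A) = 3.953 m/s, V(B) = 3.51 m/s. Answer: A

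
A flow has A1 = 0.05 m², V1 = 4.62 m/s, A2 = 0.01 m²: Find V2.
Formula: V_2 = \frac{A_1 V_1}{A_2}
V2 = 0.05·4.62/0.01 = 23.1 m/s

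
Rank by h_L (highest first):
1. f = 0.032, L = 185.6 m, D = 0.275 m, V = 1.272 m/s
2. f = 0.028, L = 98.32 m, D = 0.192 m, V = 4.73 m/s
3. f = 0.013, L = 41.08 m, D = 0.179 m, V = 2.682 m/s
Case 1: h_L = 1.781 m
Case 2: h_L = 16.35 m
Case 3: h_L = 1.094 m
Ranking (highest first): 2, 1, 3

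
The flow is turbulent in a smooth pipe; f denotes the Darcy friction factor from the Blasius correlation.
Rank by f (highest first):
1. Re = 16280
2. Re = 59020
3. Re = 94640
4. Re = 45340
Case 1: f = 0.02798
Case 2: f = 0.02027
Case 3: f = 0.01802
Case 4: f = 0.02166
Ranking (highest first): 1, 4, 2, 3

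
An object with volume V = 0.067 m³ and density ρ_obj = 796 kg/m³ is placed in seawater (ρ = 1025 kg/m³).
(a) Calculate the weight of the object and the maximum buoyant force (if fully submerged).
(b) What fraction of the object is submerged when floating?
(a) W=rho_obj*g*V=796*9.81*0.067=523.2 N; F_B(max)=rho*g*V=1025*9.81*0.067=673.7 N
(b) Floating fraction=rho_obj/rho=796/1025=0.777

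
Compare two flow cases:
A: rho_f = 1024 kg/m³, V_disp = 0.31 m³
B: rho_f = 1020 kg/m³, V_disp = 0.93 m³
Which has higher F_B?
F_B(A) = 3114 N, F_B(B) = 9306 N. Answer: B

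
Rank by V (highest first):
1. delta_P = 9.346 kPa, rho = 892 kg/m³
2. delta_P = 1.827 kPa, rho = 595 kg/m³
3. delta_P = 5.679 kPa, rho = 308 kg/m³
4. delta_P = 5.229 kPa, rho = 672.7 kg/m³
Case 1: V = 4.578 m/s
Case 2: V = 2.478 m/s
Case 3: V = 6.073 m/s
Case 4: V = 3.943 m/s
Ranking (highest first): 3, 1, 4, 2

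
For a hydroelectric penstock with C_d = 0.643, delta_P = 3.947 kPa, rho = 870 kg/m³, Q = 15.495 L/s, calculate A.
Formula: Q = C_d A \sqrt{\frac{2 \Delta P}{\rho}}
Substituting knowns: 15.495 = 0.643·A·√(2·(3.947·1000)/870)·1000
Solving for A: A = (15.495/1000)/(0.643·√(2·(3.947·1000)/870)) = 0.008 m²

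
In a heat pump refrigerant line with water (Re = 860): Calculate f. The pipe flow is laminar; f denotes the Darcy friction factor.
Formula: f = \frac{64}{Re}
f = 64/860 = 0.07442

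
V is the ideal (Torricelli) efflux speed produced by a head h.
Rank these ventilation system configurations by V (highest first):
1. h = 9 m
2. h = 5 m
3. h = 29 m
Case 1: V = 13.29 m/s
Case 2: V = 9.905 m/s
Case 3: V = 23.85 m/s
Ranking (highest first): 3, 1, 2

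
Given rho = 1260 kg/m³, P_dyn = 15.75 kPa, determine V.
Formula: P_{dyn} = \frac{1}{2} \rho V^2
Substituting knowns: 15.75 = 0.5·1260·V²/1000
Solving for V: V = √(2·(15.75·1000)/1260) = 5 m/s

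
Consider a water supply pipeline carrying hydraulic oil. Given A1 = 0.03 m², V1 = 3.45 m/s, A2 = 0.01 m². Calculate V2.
Formula: V_2 = \frac{A_1 V_1}{A_2}
V2 = 0.03·3.45/0.01 = 10.35 m/s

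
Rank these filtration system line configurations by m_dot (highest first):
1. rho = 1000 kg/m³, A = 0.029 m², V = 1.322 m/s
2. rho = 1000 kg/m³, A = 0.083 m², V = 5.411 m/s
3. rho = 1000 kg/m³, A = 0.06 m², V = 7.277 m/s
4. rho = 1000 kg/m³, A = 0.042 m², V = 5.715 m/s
Case 1: m_dot = 38.34 kg/s
Case 2: m_dot = 449.1 kg/s
Case 3: m_dot = 436.6 kg/s
Case 4: m_dot = 240 kg/s
Ranking (highest first): 2, 3, 4, 1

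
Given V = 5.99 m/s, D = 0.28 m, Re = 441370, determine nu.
Formula: Re = \frac{V D}{\nu}
Substituting knowns: 441370 = 5.99·0.28/nu
Solving for nu: nu = 5.99·0.28/441370 = 3.800e-06 m²/s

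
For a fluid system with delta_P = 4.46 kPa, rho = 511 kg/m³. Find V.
Formula: V = \sqrt{\frac{2 \Delta P}{\rho}}
V = √(2·(4.46·1000)/511) = 4.178 m/s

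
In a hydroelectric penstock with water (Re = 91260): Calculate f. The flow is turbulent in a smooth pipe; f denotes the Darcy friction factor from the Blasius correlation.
Formula: f = \frac{0.316}{Re^{0.25}}
f = 0.316/91260^0.25 = 0.01818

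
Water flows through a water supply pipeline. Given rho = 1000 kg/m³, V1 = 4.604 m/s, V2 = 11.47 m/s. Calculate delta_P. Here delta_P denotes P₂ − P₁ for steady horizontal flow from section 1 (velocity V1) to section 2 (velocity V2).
Formula: \Delta P = \frac{1}{2} \rho (V_1^2 - V_2^2)
delta_P = 0.5·1000·(4.604² − 11.47²)/1000 = -55.18 kPa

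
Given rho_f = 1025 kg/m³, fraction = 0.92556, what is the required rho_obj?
Formula: f_{sub} = \frac{\rho_{obj}}{\rho_f}
Substituting knowns: 0.92556 = rho_obj/1025
Solving for rho_obj: rho_obj = 0.92556·1025 = 948.7 kg/m³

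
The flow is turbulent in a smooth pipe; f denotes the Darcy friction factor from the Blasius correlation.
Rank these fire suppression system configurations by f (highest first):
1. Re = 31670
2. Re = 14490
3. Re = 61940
Case 1: f = 0.02369
Case 2: f = 0.0288
Case 3: f = 0.02003
Ranking (highest first): 2, 1, 3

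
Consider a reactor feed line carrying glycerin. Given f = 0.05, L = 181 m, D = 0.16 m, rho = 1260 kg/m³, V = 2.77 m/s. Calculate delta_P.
Formula: \Delta P = f \frac{L}{D} \frac{\rho V^2}{2}
delta_P = 0.05·(181/0.16)·0.5·1260·2.77²/1000 = 273.4 kPa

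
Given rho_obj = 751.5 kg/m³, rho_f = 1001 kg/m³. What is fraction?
Formula: f_{sub} = \frac{\rho_{obj}}{\rho_f}
fraction = 751.5/1001 = 0.7507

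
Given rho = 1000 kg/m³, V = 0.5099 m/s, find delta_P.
Formula: V = \sqrt{\frac{2 \Delta P}{\rho}}
Substituting knowns: 0.5099 = √(2·(delta_P·1000)/1000)
Solving for delta_P: delta_P = 0.5099²·1000/2/1000 = 0.13 kPa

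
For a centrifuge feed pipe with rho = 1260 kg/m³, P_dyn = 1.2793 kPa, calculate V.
Formula: P_{dyn} = \frac{1}{2} \rho V^2
Substituting knowns: 1.2793 = 0.5·1260·V²/1000
Solving for V: V = √(2·(1.2793·1000)/1260) = 1.425 m/s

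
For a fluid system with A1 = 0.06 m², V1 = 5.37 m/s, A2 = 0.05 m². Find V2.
Formula: V_2 = \frac{A_1 V_1}{A_2}
V2 = 0.06·5.37/0.05 = 6.444 m/s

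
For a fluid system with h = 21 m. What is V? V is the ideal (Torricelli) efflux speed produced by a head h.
Formula: V = \sqrt{2 g h}
V = √(2·9.81·21) = 20.3 m/s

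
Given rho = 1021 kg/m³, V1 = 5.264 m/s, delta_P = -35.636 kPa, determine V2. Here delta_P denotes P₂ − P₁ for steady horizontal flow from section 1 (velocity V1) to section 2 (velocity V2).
Formula: \Delta P = \frac{1}{2} \rho (V_1^2 - V_2^2)
Substituting knowns: -35.636 = 0.5·1021·(5.264² − V2²)/1000
Solving for V2: V2 = √(5.264² − 2·(-35.636·1000)/1021) = 9.875 m/s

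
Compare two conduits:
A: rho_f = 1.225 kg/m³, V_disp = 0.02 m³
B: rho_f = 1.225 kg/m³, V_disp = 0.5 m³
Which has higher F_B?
F_B(A) = 0.2403 N, F_B(B) = 6.009 N. Answer: B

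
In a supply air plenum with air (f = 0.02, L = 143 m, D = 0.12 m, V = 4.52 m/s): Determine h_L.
Formula: h_L = f \frac{L}{D} \frac{V^2}{2g}
h_L = 0.02·(143/0.12)·4.52²/(2·9.81) = 24.82 m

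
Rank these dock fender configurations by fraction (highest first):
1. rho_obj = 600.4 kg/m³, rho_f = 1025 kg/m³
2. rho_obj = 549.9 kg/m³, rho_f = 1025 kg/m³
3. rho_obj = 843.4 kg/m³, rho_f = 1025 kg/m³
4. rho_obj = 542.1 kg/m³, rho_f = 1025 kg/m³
Case 1: fraction = 0.5858
Case 2: fraction = 0.5365
Case 3: fraction = 0.8228
Case 4: fraction = 0.5289
Ranking (highest first): 3, 1, 2, 4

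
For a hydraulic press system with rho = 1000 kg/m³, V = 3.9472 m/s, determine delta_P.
Formula: V = \sqrt{\frac{2 \Delta P}{\rho}}
Substituting knowns: 3.9472 = √(2·(delta_P·1000)/1000)
Solving for delta_P: delta_P = 3.9472²·1000/2/1000 = 7.79 kPa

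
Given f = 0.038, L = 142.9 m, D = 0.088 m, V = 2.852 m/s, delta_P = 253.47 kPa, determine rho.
Formula: \Delta P = f \frac{L}{D} \frac{\rho V^2}{2}
Substituting knowns: 253.47 = 0.038·(142.9/0.088)·0.5·rho·2.852²/1000
Solving for rho: rho = (253.47·1000)/(0.038·(142.9/0.088)·0.5·2.852²) = 1010 kg/m³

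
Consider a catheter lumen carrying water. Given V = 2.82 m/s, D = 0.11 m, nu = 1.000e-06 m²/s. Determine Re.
Formula: Re = \frac{V D}{\nu}
Re = 2.82·0.11/1.000e-06 = 310200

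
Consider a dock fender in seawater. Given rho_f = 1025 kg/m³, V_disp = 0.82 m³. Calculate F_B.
Formula: F_B = \rho_f g V_{disp}
F_B = 1025·9.81·0.82 = 8245 N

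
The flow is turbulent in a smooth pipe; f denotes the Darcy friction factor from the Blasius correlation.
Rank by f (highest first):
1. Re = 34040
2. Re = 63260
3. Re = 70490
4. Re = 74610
Case 1: f = 0.02326
Case 2: f = 0.01993
Case 3: f = 0.01939
Case 4: f = 0.01912
Ranking (highest first): 1, 2, 3, 4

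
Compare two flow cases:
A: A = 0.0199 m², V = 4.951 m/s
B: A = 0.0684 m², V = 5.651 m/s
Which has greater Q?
Q(A) = 98.52 L/s, Q(B) = 386.5 L/s. Answer: B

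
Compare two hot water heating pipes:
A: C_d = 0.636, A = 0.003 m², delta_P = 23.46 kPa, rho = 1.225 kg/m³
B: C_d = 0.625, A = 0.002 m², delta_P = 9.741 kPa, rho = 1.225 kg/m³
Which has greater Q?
Q(A) = 373.4 L/s, Q(B) = 157.6 L/s. Answer: A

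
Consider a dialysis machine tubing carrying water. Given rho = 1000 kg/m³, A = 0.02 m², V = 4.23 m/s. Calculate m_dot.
Formula: \dot{m} = \rho A V
m_dot = 1000·0.02·4.23 = 84.6 kg/s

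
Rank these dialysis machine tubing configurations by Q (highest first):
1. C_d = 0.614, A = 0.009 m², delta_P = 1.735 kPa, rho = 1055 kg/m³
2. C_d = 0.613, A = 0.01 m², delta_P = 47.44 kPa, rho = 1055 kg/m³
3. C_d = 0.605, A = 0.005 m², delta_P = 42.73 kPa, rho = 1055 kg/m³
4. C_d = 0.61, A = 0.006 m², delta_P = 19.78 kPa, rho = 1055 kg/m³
Case 1: Q = 10.02 L/s
Case 2: Q = 58.13 L/s
Case 3: Q = 27.23 L/s
Case 4: Q = 22.41 L/s
Ranking (highest first): 2, 3, 4, 1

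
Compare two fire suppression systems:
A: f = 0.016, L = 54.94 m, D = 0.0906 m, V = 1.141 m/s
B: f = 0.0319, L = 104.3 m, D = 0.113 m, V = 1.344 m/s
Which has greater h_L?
h_L(A) = 0.6438 m, h_L(B) = 2.711 m. Answer: B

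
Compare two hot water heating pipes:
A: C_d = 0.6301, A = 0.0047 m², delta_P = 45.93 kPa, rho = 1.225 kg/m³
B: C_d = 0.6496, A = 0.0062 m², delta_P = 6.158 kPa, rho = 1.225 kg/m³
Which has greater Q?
Q(A) = 811 L/s, Q(B) = 403.8 L/s. Answer: A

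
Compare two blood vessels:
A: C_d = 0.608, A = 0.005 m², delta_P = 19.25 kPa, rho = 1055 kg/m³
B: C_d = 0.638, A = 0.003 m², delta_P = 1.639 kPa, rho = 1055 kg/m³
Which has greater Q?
Q(A) = 18.36 L/s, Q(B) = 3.374 L/s. Answer: A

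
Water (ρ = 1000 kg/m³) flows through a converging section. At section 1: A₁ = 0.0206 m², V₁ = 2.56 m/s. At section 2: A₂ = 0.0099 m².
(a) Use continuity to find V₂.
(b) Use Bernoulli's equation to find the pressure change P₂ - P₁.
(a) Continuity: A₁V₁=A₂V₂ -> V₂=A₁V₁/A₂=0.0206*2.56/0.0099=5.33 m/s
(b) Bernoulli: P₂-P₁=0.5*rho*(V₁^2-V₂^2)/1000=0.5*1000*(2.56^2-5.33^2)/1000=-10.93 kPa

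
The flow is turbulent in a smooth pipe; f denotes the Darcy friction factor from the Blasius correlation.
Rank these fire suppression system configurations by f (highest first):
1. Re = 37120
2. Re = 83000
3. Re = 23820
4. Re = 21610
Case 1: f = 0.02277
Case 2: f = 0.01862
Case 3: f = 0.02544
Case 4: f = 0.02606
Ranking (highest first): 4, 3, 1, 2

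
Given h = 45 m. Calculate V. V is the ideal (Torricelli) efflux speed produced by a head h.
Formula: V = \sqrt{2 g h}
V = √(2·9.81·45) = 29.71 m/s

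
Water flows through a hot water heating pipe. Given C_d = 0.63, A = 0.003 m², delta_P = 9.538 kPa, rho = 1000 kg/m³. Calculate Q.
Formula: Q = C_d A \sqrt{\frac{2 \Delta P}{\rho}}
Q = 0.63·0.003·√(2·(9.538·1000)/1000)·1000 = 8.255 L/s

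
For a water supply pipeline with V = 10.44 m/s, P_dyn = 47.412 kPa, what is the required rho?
Formula: P_{dyn} = \frac{1}{2} \rho V^2
Substituting knowns: 47.412 = 0.5·rho·10.44²/1000
Solving for rho: rho = 2·(47.412·1000)/10.44² = 870 kg/m³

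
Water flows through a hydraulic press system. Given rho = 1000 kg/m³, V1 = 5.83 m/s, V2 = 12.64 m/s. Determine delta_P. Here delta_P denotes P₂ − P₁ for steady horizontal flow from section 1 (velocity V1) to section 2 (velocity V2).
Formula: \Delta P = \frac{1}{2} \rho (V_1^2 - V_2^2)
delta_P = 0.5·1000·(5.83² − 12.64²)/1000 = -62.89 kPa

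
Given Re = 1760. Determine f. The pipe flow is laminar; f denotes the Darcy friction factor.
Formula: f = \frac{64}{Re}
f = 64/1760 = 0.03636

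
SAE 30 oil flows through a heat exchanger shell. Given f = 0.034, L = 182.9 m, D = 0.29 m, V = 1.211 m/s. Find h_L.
Formula: h_L = f \frac{L}{D} \frac{V^2}{2g}
h_L = 0.034·(182.9/0.29)·1.211²/(2·9.81) = 1.603 m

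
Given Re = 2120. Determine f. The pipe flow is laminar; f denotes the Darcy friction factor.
Formula: f = \frac{64}{Re}
f = 64/2120 = 0.03019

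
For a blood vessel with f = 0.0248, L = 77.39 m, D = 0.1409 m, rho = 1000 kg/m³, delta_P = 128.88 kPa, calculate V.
Formula: \Delta P = f \frac{L}{D} \frac{\rho V^2}{2}
Substituting knowns: 128.88 = 0.0248·(77.39/0.1409)·0.5·1000·V²/1000
Solving for V: V = √((128.88·1000)/(0.0248·(77.39/0.1409)·0.5·1000)) = 4.35 m/s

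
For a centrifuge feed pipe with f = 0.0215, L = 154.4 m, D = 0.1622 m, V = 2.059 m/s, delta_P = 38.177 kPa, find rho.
Formula: \Delta P = f \frac{L}{D} \frac{\rho V^2}{2}
Substituting knowns: 38.177 = 0.0215·(154.4/0.1622)·0.5·rho·2.059²/1000
Solving for rho: rho = (38.177·1000)/(0.0215·(154.4/0.1622)·0.5·2.059²) = 880 kg/m³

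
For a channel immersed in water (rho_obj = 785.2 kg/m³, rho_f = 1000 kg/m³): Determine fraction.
Formula: f_{sub} = \frac{\rho_{obj}}{\rho_f}
fraction = 785.2/1000 = 0.7852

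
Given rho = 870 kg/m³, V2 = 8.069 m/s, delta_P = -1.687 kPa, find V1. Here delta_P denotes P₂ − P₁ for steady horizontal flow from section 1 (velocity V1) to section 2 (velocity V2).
Formula: \Delta P = \frac{1}{2} \rho (V_1^2 - V_2^2)
Substituting knowns: -1.687 = 0.5·870·(V1² − 8.069²)/1000
Solving for V1: V1 = √(8.069² + 2·(-1.687·1000)/870) = 7.825 m/s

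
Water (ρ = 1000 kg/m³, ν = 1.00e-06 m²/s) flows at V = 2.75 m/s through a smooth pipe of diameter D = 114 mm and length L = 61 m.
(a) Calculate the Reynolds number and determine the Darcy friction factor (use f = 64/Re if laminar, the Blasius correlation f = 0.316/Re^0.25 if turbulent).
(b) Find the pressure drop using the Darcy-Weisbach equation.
(a) Re = V·D/ν = 2.75·0.114/1.00e-06 = 313500 → turbulent (Re > 4000); f = 0.316/Re^0.25 = 0.316/313500^0.25 = 0.013355 (Blasius is strictly valid for Re ≲ 1e5; used here as the smooth-pipe estimate the problem specifies)
(b) Darcy-Weisbach: ΔP = f·(L/D)·½ρV²/1000 = 0.013355·(61/0.114)·½·1000·2.75²/1000 = 27.02 kPa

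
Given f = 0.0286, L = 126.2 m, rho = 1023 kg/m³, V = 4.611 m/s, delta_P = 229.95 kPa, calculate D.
Formula: \Delta P = f \frac{L}{D} \frac{\rho V^2}{2}
Substituting knowns: 229.95 = 0.0286·(126.2/D)·0.5·1023·4.611²/1000
Solving for D: D = 0.0286·126.2·0.5·1023·4.611²/(229.95·1000) = 0.1707 m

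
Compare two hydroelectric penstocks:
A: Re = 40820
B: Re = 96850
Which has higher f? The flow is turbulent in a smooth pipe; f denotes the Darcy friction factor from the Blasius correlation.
f(A) = 0.02223, f(B) = 0.01791. Answer: A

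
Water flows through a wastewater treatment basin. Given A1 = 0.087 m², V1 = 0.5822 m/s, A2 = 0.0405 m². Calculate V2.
Formula: V_2 = \frac{A_1 V_1}{A_2}
V2 = 0.087·0.5822/0.0405 = 1.251 m/s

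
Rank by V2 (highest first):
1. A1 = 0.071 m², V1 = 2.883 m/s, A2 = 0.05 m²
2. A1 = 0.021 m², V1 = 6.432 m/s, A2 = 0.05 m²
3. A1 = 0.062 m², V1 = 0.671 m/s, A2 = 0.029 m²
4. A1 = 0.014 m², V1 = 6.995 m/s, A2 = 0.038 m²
Case 1: V2 = 4.094 m/s
Case 2: V2 = 2.701 m/s
Case 3: V2 = 1.435 m/s
Case 4: V2 = 2.577 m/s
Ranking (highest first): 1, 2, 4, 3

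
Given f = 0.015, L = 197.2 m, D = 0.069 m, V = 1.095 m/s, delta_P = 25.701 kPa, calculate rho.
Formula: \Delta P = f \frac{L}{D} \frac{\rho V^2}{2}
Substituting knowns: 25.701 = 0.015·(197.2/0.069)·0.5·rho·1.095²/1000
Solving for rho: rho = (25.701·1000)/(0.015·(197.2/0.069)·0.5·1.095²) = 1000 kg/m³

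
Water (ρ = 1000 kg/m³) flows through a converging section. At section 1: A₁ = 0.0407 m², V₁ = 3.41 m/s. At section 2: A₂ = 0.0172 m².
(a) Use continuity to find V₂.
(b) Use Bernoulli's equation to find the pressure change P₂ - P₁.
(a) Continuity: A₁V₁=A₂V₂ -> V₂=A₁V₁/A₂=0.0407*3.41/0.0172=8.07 m/s
(b) Bernoulli: P₂-P₁=0.5*rho*(V₁^2-V₂^2)/1000=0.5*1000*(3.41^2-8.07^2)/1000=-26.75 kPa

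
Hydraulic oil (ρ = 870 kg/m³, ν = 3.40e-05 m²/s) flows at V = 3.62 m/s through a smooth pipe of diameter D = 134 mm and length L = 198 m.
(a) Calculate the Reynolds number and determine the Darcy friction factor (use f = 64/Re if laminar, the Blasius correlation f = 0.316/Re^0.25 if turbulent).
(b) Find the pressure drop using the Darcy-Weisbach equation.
(a) Re = V·D/ν = 3.62·0.134/3.40e-05 = 14267 → turbulent (Re > 4000); f = 0.316/Re^0.25 = 0.316/14267^0.25 = 0.028914
(b) Darcy-Weisbach: ΔP = f·(L/D)·½ρV²/1000 = 0.028914·(198/0.134)·½·870·3.62²/1000 = 243.5 kPa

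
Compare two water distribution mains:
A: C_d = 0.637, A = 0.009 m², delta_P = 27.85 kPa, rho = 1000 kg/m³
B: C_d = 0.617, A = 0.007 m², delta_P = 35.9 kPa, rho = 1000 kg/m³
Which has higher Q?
Q(A) = 42.79 L/s, Q(B) = 36.6 L/s. Answer: A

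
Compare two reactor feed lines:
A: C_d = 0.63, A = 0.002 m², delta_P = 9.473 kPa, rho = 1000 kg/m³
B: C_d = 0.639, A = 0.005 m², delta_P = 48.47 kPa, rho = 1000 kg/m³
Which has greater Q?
Q(A) = 5.484 L/s, Q(B) = 31.46 L/s. Answer: B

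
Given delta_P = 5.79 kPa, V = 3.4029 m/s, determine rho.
Formula: V = \sqrt{\frac{2 \Delta P}{\rho}}
Substituting knowns: 3.4029 = √(2·(5.79·1000)/rho)
Solving for rho: rho = 2·(5.79·1000)/3.4029² = 1000 kg/m³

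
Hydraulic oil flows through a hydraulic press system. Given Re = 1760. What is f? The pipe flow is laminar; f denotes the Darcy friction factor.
Formula: f = \frac{64}{Re}
f = 64/1760 = 0.03636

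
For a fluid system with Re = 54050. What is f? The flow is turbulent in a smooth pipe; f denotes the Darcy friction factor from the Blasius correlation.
Formula: f = \frac{0.316}{Re^{0.25}}
f = 0.316/54050^0.25 = 0.02072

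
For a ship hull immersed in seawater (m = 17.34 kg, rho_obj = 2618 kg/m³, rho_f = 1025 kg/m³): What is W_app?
Formula: W_{app} = mg\left(1 - \frac{\rho_f}{\rho_{obj}}\right)
W_app = 17.34·9.81·(1 − 1025/2618) = 103.5 N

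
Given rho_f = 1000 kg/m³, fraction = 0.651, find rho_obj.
Formula: f_{sub} = \frac{\rho_{obj}}{\rho_f}
Substituting knowns: 0.651 = rho_obj/1000
Solving for rho_obj: rho_obj = 0.651·1000 = 651 kg/m³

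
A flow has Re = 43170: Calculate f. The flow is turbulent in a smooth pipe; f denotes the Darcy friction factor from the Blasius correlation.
Formula: f = \frac{0.316}{Re^{0.25}}
f = 0.316/43170^0.25 = 0.02192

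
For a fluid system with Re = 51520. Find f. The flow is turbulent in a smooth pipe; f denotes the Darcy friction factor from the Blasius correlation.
Formula: f = \frac{0.316}{Re^{0.25}}
f = 0.316/51520^0.25 = 0.02097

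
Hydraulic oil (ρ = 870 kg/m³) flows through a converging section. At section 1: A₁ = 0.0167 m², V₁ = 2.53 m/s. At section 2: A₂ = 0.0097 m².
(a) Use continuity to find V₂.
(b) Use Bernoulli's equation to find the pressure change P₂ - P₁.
(a) Continuity: A₁V₁=A₂V₂ -> V₂=A₁V₁/A₂=0.0167*2.53/0.0097=4.36 m/s
(b) Bernoulli: P₂-P₁=0.5*rho*(V₁^2-V₂^2)/1000=0.5*870*(2.53^2-4.36^2)/1000=-5.485 kPa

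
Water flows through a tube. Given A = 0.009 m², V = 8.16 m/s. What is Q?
Formula: Q = A V
Q = 0.009·8.16·1000 = 73.44 L/s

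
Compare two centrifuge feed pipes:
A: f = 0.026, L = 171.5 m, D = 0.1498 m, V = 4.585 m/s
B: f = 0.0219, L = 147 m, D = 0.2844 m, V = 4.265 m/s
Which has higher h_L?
h_L(A) = 31.89 m, h_L(B) = 10.49 m. Answer: A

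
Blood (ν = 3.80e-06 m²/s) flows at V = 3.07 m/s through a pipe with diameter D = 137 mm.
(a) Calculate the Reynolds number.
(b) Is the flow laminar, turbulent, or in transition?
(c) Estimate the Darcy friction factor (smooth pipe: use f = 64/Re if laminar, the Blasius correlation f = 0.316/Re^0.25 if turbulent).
(a) Re = V·D/ν = 3.07·0.137/3.80e-06 = 110680
(b) Flow regime: turbulent (Re > 4000)
(c) Friction factor: f = 0.316/Re^0.25 = 0.316/110680^0.25 = 0.01732 (Blasius is strictly valid for Re ≲ 1e5; used here as the smooth-pipe estimate the problem specifies)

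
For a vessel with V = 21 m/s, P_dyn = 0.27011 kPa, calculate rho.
Formula: P_{dyn} = \frac{1}{2} \rho V^2
Substituting knowns: 0.27011 = 0.5·rho·21²/1000
Solving for rho: rho = 2·(0.27011·1000)/21² = 1.225 kg/m³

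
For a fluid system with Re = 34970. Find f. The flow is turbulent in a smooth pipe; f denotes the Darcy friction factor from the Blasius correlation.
Formula: f = \frac{0.316}{Re^{0.25}}
f = 0.316/34970^0.25 = 0.02311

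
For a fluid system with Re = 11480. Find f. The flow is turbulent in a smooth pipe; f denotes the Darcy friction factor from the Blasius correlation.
Formula: f = \frac{0.316}{Re^{0.25}}
f = 0.316/11480^0.25 = 0.03053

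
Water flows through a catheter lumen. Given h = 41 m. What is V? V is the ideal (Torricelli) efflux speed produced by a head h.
Formula: V = \sqrt{2 g h}
V = √(2·9.81·41) = 28.36 m/s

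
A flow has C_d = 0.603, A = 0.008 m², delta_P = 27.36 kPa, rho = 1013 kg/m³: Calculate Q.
Formula: Q = C_d A \sqrt{\frac{2 \Delta P}{\rho}}
Q = 0.603·0.008·√(2·(27.36·1000)/1013)·1000 = 35.45 L/s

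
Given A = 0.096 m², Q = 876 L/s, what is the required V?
Formula: Q = A V
Substituting knowns: 876 = 0.096·V·1000
Solving for V: V = (876/1000)/0.096 = 9.125 m/s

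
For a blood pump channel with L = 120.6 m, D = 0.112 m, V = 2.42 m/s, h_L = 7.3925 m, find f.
Formula: h_L = f \frac{L}{D} \frac{V^2}{2g}
Substituting knowns: 7.3925 = f·(120.6/0.112)·2.42²/(2·9.81)
Solving for f: f = 7.3925·2·9.81/((120.6/0.112)·2.42²) = 0.023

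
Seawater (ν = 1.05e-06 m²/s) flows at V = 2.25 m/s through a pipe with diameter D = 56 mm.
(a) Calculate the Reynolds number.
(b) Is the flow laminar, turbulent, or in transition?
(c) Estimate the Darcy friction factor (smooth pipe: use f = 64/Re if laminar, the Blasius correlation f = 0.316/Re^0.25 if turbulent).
(a) Re = V·D/ν = 2.25·0.056/1.05e-06 = 120000
(b) Flow regime: turbulent (Re > 4000)
(c) Friction factor: f = 0.316/Re^0.25 = 0.316/120000^0.25 = 0.01698 (Blasius is strictly valid for Re ≲ 1e5; used here as the smooth-pipe estimate the problem specifies)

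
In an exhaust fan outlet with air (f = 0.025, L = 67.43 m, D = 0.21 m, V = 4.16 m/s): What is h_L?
Formula: h_L = f \frac{L}{D} \frac{V^2}{2g}
h_L = 0.025·(67.43/0.21)·4.16²/(2·9.81) = 7.08 m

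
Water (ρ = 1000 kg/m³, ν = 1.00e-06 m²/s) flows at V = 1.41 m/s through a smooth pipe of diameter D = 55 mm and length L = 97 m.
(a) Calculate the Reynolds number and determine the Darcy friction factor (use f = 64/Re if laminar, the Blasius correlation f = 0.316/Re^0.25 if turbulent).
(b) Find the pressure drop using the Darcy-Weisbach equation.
(a) Re = V·D/ν = 1.41·0.055/1.00e-06 = 77550 → turbulent (Re > 4000); f = 0.316/Re^0.25 = 0.316/77550^0.25 = 0.018936
(b) Darcy-Weisbach: ΔP = f·(L/D)·½ρV²/1000 = 0.018936·(97/0.055)·½·1000·1.41²/1000 = 33.2 kPa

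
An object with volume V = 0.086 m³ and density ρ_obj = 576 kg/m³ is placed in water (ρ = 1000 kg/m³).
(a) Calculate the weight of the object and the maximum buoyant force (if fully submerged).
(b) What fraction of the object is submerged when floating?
(a) W=rho_obj*g*V=576*9.81*0.086=485.9 N; F_B(max)=rho*g*V=1000*9.81*0.086=843.7 N
(b) Floating fraction=rho_obj/rho=576/1000=0.576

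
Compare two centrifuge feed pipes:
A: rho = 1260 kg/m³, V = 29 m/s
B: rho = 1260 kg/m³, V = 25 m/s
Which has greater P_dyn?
P_dyn(A) = 529.8 kPa, P_dyn(B) = 393.8 kPa. Answer: A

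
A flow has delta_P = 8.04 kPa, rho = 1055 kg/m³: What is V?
Formula: V = \sqrt{\frac{2 \Delta P}{\rho}}
V = √(2·(8.04·1000)/1055) = 3.904 m/s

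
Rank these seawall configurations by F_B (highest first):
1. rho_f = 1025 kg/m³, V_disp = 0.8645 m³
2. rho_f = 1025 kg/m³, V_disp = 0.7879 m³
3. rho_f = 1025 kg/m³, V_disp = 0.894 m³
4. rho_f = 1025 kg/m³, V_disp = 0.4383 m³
Case 1: F_B = 8693 N
Case 2: F_B = 7923 N
Case 3: F_B = 8989 N
Case 4: F_B = 4407 N
Ranking (highest first): 3, 1, 2, 4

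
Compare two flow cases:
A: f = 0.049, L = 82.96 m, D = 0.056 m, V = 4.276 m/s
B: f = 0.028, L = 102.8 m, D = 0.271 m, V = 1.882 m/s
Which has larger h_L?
h_L(A) = 67.65 m, h_L(B) = 1.917 m. Answer: A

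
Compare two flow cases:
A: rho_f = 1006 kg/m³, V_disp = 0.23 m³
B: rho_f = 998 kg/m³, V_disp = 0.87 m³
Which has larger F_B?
F_B(A) = 2270 N, F_B(B) = 8518 N. Answer: B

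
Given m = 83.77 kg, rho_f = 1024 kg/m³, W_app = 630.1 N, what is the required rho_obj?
Formula: W_{app} = mg\left(1 - \frac{\rho_f}{\rho_{obj}}\right)
Substituting knowns: 630.1 = 83.77·9.81·(1 − 1024/rho_obj)
Solving for rho_obj: rho_obj = 1024/(1 − 630.1/(83.77·9.81)) = 4390 kg/m³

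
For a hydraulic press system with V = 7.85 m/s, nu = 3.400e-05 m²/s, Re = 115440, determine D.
Formula: Re = \frac{V D}{\nu}
Substituting knowns: 115440 = 7.85·D/3.400e-05
Solving for D: D = 115440·3.400e-05/7.85 = 0.5 m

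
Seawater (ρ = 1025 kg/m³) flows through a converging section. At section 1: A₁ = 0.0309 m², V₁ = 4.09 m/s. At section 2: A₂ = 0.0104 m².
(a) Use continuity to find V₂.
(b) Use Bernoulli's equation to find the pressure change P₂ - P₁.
(a) Continuity: A₁V₁=A₂V₂ -> V₂=A₁V₁/A₂=0.0309*4.09/0.0104=12.15 m/s
(b) Bernoulli: P₂-P₁=0.5*rho*(V₁^2-V₂^2)/1000=0.5*1025*(4.09^2-12.15^2)/1000=-67.08 kPa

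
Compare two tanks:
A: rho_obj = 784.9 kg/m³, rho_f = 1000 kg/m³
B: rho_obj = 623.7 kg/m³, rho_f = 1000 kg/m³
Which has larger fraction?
fraction(A) = 0.7849, fraction(B) = 0.6237. Answer: A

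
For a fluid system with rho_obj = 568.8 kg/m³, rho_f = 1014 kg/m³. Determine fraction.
Formula: f_{sub} = \frac{\rho_{obj}}{\rho_f}
fraction = 568.8/1014 = 0.5609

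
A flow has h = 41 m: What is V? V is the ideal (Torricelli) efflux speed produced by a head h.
Formula: V = \sqrt{2 g h}
V = √(2·9.81·41) = 28.36 m/s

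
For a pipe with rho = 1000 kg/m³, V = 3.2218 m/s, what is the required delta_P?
Formula: V = \sqrt{\frac{2 \Delta P}{\rho}}
Substituting knowns: 3.2218 = √(2·(delta_P·1000)/1000)
Solving for delta_P: delta_P = 3.2218²·1000/2/1000 = 5.19 kPa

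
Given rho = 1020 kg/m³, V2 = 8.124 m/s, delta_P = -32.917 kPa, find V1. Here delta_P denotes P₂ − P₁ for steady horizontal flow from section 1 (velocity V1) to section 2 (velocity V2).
Formula: \Delta P = \frac{1}{2} \rho (V_1^2 - V_2^2)
Substituting knowns: -32.917 = 0.5·1020·(V1² − 8.124²)/1000
Solving for V1: V1 = √(8.124² + 2·(-32.917·1000)/1020) = 1.207 m/s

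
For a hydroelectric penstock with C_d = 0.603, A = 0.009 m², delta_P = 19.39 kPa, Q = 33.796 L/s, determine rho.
Formula: Q = C_d A \sqrt{\frac{2 \Delta P}{\rho}}
Substituting knowns: 33.796 = 0.603·0.009·√(2·(19.39·1000)/rho)·1000
Solving for rho: rho = 2·(19.39·1000)/((33.796/1000)/(0.603·0.009))² = 1000 kg/m³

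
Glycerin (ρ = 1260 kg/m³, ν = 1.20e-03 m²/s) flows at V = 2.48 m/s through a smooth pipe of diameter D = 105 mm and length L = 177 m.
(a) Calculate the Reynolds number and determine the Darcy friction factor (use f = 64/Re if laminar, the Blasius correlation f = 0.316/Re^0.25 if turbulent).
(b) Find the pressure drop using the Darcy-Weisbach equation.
(a) Re = V·D/ν = 2.48·0.105/1.20e-03 = 217 → laminar (Re < 2300); f = 64/Re = 64/217 = 0.29493
(b) Darcy-Weisbach: ΔP = f·(L/D)·½ρV²/1000 = 0.29493·(177/0.105)·½·1260·2.48²/1000 = 1926 kPa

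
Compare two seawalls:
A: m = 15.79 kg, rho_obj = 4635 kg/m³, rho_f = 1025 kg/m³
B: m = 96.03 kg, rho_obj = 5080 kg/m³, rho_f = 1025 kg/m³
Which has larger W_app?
W_app(A) = 120.6 N, W_app(B) = 752 N. Answer: B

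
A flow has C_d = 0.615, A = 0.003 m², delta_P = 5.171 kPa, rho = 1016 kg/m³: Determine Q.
Formula: Q = C_d A \sqrt{\frac{2 \Delta P}{\rho}}
Q = 0.615·0.003·√(2·(5.171·1000)/1016)·1000 = 5.886 L/s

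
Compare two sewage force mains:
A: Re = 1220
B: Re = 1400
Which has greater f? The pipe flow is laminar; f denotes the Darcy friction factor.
f(A) = 0.05246, f(B) = 0.04571. Answer: A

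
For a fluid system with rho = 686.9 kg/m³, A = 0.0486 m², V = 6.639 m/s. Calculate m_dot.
Formula: \dot{m} = \rho A V
m_dot = 686.9·0.0486·6.639 = 221.6 kg/s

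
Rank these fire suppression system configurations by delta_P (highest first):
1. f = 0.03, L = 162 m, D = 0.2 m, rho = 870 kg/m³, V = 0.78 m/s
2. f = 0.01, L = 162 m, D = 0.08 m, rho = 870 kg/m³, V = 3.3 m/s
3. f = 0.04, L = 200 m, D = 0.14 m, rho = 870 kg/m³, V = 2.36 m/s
Case 1: delta_P = 6.431 kPa
Case 2: delta_P = 95.93 kPa
Case 3: delta_P = 138.4 kPa
Ranking (highest first): 3, 2, 1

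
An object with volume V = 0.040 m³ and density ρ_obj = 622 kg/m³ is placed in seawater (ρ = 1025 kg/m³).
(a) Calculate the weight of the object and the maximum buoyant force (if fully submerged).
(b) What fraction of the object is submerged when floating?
(a) W=rho_obj*g*V=622*9.81*0.040=244.1 N; F_B(max)=rho*g*V=1025*9.81*0.040=402.2 N
(b) Floating fraction=rho_obj/rho=622/1025=0.607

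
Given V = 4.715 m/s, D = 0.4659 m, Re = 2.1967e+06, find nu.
Formula: Re = \frac{V D}{\nu}
Substituting knowns: 2.1967e+06 = 4.715·0.4659/nu
Solving for nu: nu = 4.715·0.4659/2.1967e+06 = 1.000e-06 m²/s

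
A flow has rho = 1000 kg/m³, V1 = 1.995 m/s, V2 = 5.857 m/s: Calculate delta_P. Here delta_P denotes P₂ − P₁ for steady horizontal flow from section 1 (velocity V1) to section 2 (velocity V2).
Formula: \Delta P = \frac{1}{2} \rho (V_1^2 - V_2^2)
delta_P = 0.5·1000·(1.995² − 5.857²)/1000 = -15.16 kPa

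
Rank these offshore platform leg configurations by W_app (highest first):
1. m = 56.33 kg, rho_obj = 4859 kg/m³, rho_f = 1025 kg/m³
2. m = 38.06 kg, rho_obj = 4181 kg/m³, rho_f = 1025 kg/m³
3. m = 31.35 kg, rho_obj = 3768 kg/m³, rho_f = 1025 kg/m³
Case 1: W_app = 436 N
Case 2: W_app = 281.8 N
Case 3: W_app = 223.9 N
Ranking (highest first): 1, 2, 3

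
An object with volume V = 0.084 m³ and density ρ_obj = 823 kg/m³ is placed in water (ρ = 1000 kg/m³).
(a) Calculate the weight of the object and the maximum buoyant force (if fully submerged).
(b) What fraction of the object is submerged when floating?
(a) W=rho_obj*g*V=823*9.81*0.084=678.2 N; F_B(max)=rho*g*V=1000*9.81*0.084=824.0 N
(b) Floating fraction=rho_obj/rho=823/1000=0.823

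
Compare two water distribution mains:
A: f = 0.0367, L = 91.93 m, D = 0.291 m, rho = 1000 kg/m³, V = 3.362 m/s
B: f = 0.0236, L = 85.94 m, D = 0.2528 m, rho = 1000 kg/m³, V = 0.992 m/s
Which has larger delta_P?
delta_P(A) = 65.52 kPa, delta_P(B) = 3.948 kPa. Answer: A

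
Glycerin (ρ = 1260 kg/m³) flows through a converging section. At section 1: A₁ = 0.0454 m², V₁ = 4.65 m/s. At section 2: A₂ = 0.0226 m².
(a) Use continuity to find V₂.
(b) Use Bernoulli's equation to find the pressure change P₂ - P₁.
(a) Continuity: A₁V₁=A₂V₂ -> V₂=A₁V₁/A₂=0.0454*4.65/0.0226=9.34 m/s
(b) Bernoulli: P₂-P₁=0.5*rho*(V₁^2-V₂^2)/1000=0.5*1260*(4.65^2-9.34^2)/1000=-41.34 kPa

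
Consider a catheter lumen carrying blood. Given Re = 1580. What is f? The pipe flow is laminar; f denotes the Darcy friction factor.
Formula: f = \frac{64}{Re}
f = 64/1580 = 0.04051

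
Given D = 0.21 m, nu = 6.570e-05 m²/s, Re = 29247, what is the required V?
Formula: Re = \frac{V D}{\nu}
Substituting knowns: 29247 = V·0.21/6.570e-05
Solving for V: V = 29247·6.570e-05/0.21 = 9.15 m/s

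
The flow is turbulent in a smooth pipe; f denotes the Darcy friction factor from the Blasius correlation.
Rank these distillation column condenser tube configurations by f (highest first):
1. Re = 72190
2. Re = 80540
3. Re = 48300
Case 1: f = 0.01928
Case 2: f = 0.01876
Case 3: f = 0.02132
Ranking (highest first): 3, 1, 2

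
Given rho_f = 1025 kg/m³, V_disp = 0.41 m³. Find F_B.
Formula: F_B = \rho_f g V_{disp}
F_B = 1025·9.81·0.41 = 4123 N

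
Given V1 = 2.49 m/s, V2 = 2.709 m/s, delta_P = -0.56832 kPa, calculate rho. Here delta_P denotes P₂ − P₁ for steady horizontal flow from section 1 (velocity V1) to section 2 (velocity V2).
Formula: \Delta P = \frac{1}{2} \rho (V_1^2 - V_2^2)
Substituting knowns: -0.56832 = 0.5·rho·(2.49² − 2.709²)/1000
Solving for rho: rho = 2·(-0.56832·1000)/(2.49² − 2.709²) = 998.3 kg/m³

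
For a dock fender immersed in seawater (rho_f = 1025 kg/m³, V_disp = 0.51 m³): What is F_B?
Formula: F_B = \rho_f g V_{disp}
F_B = 1025·9.81·0.51 = 5128 N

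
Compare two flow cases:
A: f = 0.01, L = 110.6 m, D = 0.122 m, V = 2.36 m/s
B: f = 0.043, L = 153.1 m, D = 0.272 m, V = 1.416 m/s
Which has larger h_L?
h_L(A) = 2.573 m, h_L(B) = 2.473 m. Answer: A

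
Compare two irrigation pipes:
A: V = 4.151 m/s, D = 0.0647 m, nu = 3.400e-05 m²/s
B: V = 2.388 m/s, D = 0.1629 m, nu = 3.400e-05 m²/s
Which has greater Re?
Re(A) = 7899, Re(B) = 11441. Answer: B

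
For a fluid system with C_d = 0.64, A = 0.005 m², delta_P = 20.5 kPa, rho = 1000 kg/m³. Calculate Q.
Formula: Q = C_d A \sqrt{\frac{2 \Delta P}{\rho}}
Q = 0.64·0.005·√(2·(20.5·1000)/1000)·1000 = 20.49 L/s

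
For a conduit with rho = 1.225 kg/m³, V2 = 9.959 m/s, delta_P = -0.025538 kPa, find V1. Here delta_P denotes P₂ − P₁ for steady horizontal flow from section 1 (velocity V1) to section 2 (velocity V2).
Formula: \Delta P = \frac{1}{2} \rho (V_1^2 - V_2^2)
Substituting knowns: -0.025538 = 0.5·1.225·(V1² − 9.959²)/1000
Solving for V1: V1 = √(9.959² + 2·(-0.025538·1000)/1.225) = 7.582 m/s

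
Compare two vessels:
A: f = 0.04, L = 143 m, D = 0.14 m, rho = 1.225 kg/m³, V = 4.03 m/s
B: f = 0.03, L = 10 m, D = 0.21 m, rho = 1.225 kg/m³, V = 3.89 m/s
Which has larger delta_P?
delta_P(A) = 0.4064 kPa, delta_P(B) = 0.01324 kPa. Answer: A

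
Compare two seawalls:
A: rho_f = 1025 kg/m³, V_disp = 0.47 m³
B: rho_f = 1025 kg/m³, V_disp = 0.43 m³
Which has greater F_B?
F_B(A) = 4726 N, F_B(B) = 4324 N. Answer: A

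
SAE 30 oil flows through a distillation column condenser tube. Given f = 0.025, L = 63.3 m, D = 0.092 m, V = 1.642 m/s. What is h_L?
Formula: h_L = f \frac{L}{D} \frac{V^2}{2g}
h_L = 0.025·(63.3/0.092)·1.642²/(2·9.81) = 2.364 m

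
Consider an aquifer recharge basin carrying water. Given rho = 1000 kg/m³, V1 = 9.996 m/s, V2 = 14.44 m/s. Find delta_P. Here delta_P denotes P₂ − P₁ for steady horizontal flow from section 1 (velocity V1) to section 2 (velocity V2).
Formula: \Delta P = \frac{1}{2} \rho (V_1^2 - V_2^2)
delta_P = 0.5·1000·(9.996² − 14.44²)/1000 = -54.3 kPa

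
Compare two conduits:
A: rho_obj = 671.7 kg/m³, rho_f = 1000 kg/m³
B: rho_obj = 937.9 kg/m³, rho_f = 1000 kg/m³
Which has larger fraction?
fraction(A) = 0.6717, fraction(B) = 0.9379. Answer: B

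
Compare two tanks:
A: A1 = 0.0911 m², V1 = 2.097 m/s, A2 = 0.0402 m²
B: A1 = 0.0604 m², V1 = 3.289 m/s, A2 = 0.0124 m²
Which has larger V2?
V2(A) = 4.752 m/s, V2(B) = 16.02 m/s. Answer: B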